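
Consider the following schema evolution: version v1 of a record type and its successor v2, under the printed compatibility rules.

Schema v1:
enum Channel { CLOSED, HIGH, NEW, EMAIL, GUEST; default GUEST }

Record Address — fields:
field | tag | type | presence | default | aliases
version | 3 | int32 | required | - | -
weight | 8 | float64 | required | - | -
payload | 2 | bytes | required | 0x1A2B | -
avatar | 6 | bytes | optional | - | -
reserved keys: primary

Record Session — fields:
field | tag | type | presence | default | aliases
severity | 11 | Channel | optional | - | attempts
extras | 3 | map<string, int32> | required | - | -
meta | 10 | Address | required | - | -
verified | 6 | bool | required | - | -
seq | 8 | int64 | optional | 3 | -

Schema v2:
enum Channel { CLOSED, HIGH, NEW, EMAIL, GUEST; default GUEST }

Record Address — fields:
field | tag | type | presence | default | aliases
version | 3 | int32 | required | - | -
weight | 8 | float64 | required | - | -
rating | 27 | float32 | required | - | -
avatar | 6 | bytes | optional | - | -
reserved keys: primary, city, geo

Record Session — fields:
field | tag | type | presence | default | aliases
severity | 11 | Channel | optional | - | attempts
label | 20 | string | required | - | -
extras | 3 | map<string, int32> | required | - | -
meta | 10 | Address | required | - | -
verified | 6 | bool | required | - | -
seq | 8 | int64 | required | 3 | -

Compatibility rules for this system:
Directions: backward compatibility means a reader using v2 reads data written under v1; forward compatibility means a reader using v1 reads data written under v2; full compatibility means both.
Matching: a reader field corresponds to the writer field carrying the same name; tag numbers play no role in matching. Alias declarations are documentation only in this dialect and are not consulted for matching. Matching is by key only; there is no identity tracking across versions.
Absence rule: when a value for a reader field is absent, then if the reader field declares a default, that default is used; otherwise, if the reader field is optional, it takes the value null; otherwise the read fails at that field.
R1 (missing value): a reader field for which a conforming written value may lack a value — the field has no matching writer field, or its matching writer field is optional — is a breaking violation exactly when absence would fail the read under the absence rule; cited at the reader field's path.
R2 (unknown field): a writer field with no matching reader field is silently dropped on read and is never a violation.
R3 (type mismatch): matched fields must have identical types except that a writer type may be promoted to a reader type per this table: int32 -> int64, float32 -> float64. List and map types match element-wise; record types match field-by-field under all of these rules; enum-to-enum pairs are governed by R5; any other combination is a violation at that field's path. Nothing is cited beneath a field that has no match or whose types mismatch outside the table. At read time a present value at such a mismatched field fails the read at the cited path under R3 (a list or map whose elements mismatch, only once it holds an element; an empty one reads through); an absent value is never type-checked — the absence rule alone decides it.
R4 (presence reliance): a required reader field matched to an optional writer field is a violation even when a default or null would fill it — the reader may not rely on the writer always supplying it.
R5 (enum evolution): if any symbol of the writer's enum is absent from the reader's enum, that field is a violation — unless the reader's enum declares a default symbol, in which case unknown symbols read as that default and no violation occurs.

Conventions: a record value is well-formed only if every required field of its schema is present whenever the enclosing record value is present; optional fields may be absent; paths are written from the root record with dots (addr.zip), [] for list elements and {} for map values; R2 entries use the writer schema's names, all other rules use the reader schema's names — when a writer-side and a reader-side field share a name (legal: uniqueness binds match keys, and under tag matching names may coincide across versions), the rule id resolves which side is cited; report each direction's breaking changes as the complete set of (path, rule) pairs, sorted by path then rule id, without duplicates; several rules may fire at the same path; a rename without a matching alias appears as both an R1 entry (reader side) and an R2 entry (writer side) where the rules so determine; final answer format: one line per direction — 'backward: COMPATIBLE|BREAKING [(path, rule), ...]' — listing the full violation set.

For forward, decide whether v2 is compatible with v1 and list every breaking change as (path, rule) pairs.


forward: COMPATIBLE []

arrows below run writer -> reader for Session
forward pass over Session, reader schema v1, writer schema v2:
  severity <- severity (Channel -> Channel, writer optional)
  extras <- extras (map<string, int32> -> map<string, int32>, writer required)
  meta <- meta (Address -> Address, writer required)
  verified <- verified (bool -> bool, writer required)
  seq <- seq (int64 -> int64, writer required)
  leftover writer field: label
  meta.version <- meta.version (int32 -> int32, writer required)
  meta.weight <- meta.weight (float64 -> float64, writer required)
  meta.payload has no writer counterpart
  meta.avatar <- meta.avatar (bytes -> bytes, writer optional)
  leftover writer field: meta.rating
  nothing fires on Session: forward is COMPATIBLE
the other Session changes do not affect what is asked:
  added field rating to record Address: required float32, tag 27 (in v2 it sits immediately before avatar) -> fires only in the backward direction of Session, which is not asked here
  added field label to record Session: required string, tag 20 (in v2 it sits immediately before extras) -> fires only in the backward direction of Session, which is not asked here
  removed field payload from record Address -> no rule fires on it in Session's dialect; the asked verdict holds
  field seq in record Session: optional changed to required -> fires only in the backward direction of Session, which is not asked here


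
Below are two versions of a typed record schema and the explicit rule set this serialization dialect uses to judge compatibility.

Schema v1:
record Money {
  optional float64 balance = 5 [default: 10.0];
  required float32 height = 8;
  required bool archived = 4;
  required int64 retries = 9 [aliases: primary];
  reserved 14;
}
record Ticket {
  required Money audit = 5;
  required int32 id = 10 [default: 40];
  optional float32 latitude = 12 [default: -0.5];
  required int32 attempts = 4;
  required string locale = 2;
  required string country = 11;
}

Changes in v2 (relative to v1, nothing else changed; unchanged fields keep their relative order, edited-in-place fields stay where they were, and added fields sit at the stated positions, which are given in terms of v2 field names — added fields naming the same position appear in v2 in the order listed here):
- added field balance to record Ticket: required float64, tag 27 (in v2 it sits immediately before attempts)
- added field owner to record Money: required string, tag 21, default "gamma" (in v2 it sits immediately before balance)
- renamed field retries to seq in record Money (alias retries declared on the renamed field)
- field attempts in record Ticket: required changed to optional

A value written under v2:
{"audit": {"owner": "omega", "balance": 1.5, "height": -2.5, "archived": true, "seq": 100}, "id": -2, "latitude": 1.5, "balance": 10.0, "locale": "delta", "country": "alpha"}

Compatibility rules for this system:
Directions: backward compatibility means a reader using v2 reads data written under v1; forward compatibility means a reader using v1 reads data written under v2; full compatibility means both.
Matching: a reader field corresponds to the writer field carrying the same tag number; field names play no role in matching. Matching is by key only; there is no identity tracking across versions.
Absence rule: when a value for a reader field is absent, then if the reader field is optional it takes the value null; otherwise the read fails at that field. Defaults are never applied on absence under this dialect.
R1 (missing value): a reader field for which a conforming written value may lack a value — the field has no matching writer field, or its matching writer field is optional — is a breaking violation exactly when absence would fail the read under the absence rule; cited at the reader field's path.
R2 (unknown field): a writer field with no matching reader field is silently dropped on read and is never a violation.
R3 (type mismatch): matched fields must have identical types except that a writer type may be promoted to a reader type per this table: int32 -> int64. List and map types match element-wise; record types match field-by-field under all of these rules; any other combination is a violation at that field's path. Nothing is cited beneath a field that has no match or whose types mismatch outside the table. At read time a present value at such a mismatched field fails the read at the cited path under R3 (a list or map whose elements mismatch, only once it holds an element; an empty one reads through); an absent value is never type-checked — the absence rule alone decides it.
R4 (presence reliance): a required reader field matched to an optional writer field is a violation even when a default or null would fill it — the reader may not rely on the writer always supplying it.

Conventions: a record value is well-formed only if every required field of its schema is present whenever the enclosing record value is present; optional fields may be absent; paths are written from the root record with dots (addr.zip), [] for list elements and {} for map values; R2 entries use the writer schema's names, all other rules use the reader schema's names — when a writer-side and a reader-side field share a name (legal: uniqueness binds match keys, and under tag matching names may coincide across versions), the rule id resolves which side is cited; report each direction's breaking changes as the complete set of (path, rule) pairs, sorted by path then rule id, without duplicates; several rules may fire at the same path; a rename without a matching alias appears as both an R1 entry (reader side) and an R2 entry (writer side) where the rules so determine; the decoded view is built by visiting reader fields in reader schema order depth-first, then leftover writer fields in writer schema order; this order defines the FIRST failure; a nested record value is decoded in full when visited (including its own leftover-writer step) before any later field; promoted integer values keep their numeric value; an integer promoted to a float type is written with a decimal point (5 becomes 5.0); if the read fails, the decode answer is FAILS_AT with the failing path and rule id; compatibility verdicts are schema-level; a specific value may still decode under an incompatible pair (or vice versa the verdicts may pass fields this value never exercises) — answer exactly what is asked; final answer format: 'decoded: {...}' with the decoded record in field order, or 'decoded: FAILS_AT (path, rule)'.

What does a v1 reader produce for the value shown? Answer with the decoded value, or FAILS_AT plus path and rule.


the writer's type comes first in each Ticket pair
decoding the Ticket value with the v1 reader:
  audit.balance := 1.5
  audit.height := -2.5
  audit.archived := true
  audit.retries := 100 (from writer seq)
  writer audit.owner: unmatched, discarded
  id := -2
  latitude := 1.5
  read fails at attempts under R1 (no fill)
  => FAILS_AT (attempts, R1)
remaining Ticket differences; none change what is asked:
  added field owner to record Money: required string, tag 21, default "gamma" (in v2 it sits immediately before balance) -> schema-level compatibility only; this Ticket value's decode is unchanged
  added field balance to record Ticket: required float64, tag 27 (in v2 it sits immediately before attempts) -> schema-level compatibility only; this Ticket value's decode is unchanged
  renamed field retries to seq in record Money (alias retries declared on the renamed field) -> triggers nothing under the printed rules; the Ticket answer is the same either way

decoded: FAILS_AT (attempts, R1)


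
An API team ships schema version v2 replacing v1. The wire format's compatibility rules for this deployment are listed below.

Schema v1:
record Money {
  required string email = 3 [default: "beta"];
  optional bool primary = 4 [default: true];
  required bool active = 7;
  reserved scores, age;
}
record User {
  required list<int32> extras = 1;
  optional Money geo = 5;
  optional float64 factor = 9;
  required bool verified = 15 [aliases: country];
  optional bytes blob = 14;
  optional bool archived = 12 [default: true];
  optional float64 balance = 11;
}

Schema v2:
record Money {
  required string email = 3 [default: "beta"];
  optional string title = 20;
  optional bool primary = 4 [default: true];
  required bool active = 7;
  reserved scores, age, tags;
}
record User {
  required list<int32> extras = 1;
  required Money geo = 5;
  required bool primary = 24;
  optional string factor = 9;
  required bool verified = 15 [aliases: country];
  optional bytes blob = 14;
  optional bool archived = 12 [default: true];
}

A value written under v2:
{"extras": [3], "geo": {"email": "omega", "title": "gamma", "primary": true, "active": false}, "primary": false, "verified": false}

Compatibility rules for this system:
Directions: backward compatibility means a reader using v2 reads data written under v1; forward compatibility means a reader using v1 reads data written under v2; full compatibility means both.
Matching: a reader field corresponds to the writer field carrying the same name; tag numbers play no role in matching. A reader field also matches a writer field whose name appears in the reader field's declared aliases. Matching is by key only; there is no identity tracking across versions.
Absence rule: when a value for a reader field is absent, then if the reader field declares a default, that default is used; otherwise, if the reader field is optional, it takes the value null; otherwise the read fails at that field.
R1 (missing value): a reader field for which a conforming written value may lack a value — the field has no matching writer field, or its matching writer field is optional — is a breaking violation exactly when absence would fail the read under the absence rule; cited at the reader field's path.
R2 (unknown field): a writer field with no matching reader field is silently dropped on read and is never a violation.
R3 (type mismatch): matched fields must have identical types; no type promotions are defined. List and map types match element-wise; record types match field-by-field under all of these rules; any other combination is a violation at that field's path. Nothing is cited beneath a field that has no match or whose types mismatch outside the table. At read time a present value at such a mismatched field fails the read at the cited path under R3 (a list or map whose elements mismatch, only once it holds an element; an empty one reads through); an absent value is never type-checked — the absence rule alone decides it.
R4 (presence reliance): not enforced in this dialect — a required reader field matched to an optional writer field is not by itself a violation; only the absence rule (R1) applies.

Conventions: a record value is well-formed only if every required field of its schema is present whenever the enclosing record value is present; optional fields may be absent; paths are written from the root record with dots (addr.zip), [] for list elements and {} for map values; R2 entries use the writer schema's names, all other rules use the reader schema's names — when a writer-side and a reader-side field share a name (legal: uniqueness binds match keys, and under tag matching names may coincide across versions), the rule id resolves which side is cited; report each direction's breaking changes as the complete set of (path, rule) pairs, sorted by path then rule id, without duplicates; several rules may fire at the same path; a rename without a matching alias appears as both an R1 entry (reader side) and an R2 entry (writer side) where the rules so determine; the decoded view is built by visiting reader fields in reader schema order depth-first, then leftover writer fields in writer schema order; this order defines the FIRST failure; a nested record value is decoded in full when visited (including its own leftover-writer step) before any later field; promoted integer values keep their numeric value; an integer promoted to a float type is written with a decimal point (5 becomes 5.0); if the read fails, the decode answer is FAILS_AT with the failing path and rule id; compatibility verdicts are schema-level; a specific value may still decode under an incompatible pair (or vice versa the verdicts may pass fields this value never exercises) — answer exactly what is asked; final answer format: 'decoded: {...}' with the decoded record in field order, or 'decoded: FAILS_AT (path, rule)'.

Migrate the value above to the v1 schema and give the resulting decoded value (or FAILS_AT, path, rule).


decoded: {"extras": [3], "geo": {"email": "omega", "primary": true, "active": false}, "factor": null, "verified": false, "blob": null, "archived": true, "balance": null}

in User below, arrows point writer -> reader
decoding the User value with the v1 reader:
  extras := [3]
  geo.email := "omega"
  geo.primary := true
  geo.active := false
  writer geo.title: unknown -> dropped
  factor := null (absent, optional -> null)
  verified := false
  blob := null (absent, optional -> null)
  archived := true (absent -> default)
  balance := null (absent, optional -> null)
  writer primary: unknown -> dropped
  => decoded: {"extras": [3], "geo": {"email": "omega", "primary": true, "active": false}, "factor": null, "verified": false, "blob": null, "archived": true, "balance": null}
the rest of the User diff is inert for this question:
  field geo in record User: optional changed to required -> schema-level compatibility only; this User value's decode is unchanged
  removed field balance from record User -> triggers nothing under the printed rules; the User answer is the same either way
  added field primary to record User: required bool, tag 24 (in v2 it sits immediately before factor) -> schema-level compatibility only; this User value's decode is unchanged
  added field title to record Money: optional string, tag 20 (in v2 it sits immediately before primary) -> triggers nothing under the printed rules; the User answer is the same either way
  field factor in record User: type float64 changed to string -> schema-level compatibility only; this User value's decode is unchanged


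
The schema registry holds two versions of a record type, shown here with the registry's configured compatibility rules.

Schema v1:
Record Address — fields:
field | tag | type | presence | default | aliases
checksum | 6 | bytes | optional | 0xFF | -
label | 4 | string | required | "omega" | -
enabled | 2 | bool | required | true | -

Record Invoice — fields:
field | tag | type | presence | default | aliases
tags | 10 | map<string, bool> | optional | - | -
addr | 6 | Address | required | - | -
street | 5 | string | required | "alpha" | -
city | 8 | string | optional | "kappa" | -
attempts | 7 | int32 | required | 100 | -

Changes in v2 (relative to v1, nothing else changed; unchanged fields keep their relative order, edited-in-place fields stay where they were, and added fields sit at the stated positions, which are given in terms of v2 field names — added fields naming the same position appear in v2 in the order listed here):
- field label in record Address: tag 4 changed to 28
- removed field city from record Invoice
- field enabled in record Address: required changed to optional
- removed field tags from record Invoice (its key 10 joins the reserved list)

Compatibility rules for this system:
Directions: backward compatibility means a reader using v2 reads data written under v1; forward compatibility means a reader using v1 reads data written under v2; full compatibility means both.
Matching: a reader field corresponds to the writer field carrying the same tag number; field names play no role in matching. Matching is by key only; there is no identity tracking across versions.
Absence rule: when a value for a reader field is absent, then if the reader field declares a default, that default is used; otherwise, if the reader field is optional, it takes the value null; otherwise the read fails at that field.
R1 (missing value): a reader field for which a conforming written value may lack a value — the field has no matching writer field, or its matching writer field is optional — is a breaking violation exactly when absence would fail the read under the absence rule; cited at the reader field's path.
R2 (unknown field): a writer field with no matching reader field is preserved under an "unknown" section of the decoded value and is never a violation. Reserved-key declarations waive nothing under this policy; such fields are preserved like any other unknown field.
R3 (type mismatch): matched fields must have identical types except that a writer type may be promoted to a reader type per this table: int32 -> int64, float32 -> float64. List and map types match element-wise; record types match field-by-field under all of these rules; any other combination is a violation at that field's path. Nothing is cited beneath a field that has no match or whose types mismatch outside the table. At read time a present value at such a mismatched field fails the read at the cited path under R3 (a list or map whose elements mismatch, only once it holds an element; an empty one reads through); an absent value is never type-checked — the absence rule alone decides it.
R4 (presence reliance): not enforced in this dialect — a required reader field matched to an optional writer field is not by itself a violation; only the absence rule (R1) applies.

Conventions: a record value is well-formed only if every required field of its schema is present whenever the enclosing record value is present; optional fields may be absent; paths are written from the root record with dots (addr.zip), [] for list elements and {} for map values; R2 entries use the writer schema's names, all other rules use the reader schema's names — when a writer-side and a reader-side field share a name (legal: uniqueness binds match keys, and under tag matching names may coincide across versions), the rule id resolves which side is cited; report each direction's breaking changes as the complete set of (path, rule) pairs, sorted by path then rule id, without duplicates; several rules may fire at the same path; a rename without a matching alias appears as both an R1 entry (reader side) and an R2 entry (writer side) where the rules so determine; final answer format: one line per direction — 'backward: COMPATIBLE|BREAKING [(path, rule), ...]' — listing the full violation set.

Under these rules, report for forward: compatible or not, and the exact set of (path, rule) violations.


forward: COMPATIBLE []

in Invoice below, arrows point writer -> reader
forward pass over Invoice, reader schema v1, writer schema v2:
  tags: no writer-side match
  addr <- addr (Address -> Address, writer required)
  street <- street (string -> string, writer required)
  city: no writer-side match
  attempts <- attempts (int32 -> int32, writer required)
  addr.checksum <- addr.checksum (bytes -> bytes, writer optional)
  addr.label: no writer-side match
  addr.enabled <- addr.enabled (bool -> bool, writer optional)
  writer addr.label: unknown to reader
  => forward: COMPATIBLE
remaining Invoice differences; none change what is asked:
  field label in record Address: tag 4 changed to 28 -> no rule fires on it in Invoice's dialect; the asked verdict holds
  removed field city from record Invoice -> no rule fires on it in Invoice's dialect; the asked verdict holds
  field enabled in record Address: required changed to optional -> no rule fires on it in Invoice's dialect; the asked verdict holds
  removed field tags from record Invoice (its key 10 joins the reserved list) -> no rule fires on it in Invoice's dialect; the asked verdict holds


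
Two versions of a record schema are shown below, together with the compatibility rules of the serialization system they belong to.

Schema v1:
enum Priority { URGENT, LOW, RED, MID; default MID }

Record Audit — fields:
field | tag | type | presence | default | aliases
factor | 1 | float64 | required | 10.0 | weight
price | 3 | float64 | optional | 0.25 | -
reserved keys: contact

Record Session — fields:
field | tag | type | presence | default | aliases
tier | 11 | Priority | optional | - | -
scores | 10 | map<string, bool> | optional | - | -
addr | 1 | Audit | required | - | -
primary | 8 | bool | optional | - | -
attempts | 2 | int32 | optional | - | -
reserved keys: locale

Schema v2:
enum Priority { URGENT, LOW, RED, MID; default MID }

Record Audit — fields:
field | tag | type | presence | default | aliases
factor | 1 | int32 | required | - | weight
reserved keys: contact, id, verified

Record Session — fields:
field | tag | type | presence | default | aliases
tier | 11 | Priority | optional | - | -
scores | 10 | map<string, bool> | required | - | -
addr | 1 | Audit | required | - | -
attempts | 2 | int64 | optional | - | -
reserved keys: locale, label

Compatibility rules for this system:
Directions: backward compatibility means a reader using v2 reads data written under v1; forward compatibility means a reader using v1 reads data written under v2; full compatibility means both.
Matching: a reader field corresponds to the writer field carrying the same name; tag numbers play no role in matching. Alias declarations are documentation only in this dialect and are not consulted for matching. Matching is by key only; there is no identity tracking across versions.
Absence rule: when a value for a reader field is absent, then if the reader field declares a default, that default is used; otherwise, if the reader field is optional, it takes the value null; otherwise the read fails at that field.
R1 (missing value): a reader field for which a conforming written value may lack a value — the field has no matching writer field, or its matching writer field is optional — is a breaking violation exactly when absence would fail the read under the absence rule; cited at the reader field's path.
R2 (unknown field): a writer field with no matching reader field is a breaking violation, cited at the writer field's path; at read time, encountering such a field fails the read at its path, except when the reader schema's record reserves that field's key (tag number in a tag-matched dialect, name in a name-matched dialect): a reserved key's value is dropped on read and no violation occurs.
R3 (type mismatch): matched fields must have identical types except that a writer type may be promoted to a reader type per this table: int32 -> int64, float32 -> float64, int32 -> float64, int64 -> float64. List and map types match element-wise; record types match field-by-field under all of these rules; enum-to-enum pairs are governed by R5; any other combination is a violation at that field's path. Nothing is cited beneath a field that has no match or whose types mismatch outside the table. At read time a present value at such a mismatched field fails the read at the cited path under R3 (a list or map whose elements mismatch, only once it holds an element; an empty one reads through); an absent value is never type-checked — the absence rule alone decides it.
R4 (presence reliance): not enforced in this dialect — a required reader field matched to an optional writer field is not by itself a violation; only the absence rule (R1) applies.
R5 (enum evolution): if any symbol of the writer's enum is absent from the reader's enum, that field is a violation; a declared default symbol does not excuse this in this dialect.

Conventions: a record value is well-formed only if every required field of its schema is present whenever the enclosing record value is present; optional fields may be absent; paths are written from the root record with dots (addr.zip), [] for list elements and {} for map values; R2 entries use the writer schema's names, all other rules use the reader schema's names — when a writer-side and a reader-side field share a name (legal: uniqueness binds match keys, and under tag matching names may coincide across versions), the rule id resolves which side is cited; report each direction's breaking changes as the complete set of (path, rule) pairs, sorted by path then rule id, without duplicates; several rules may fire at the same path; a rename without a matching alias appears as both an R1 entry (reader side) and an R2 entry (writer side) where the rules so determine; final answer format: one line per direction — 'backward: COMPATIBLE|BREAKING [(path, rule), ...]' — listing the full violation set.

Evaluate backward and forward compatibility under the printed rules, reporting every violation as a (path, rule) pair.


each type pair in Session: writer, then reader
backward analysis of Session with v2 as reader and v1 as writer:
  Priority -> Priority, writer optional: tier aligns to tier
  map<string, bool> -> map<string, bool>, writer optional: scores aligns to scores
  Audit -> Audit, writer required: addr aligns to addr
  int32 -> int64, writer optional: attempts aligns to attempts
  writer field primary has no reader counterpart
  float64 -> int32, writer required: addr.factor aligns to addr.factor
  writer field addr.price has no reader counterpart
  rule R3 violated at addr.factor
  rule R2 violated at addr.price
  rule R2 violated at primary
  rule R1 violated at scores
  => 4 violation(s): backward is BREAKING for Session
forward analysis of Session with v1 as reader and v2 as writer:
  Priority -> Priority, writer optional: tier aligns to tier
  map<string, bool> -> map<string, bool>, writer required: scores aligns to scores
  Audit -> Audit, writer required: addr aligns to addr
  primary: no writer match
  int64 -> int32, writer optional: attempts aligns to attempts
  int32 -> float64, writer required: addr.factor aligns to addr.factor
  addr.price: no writer match
  rule R3 violated at attempts
  => 1 violation(s): forward is BREAKING for Session

backward: BREAKING [(addr.factor, R3), (addr.price, R2), (primary, R2), (scores, R1)]; forward: BREAKING [(attempts, R3)]


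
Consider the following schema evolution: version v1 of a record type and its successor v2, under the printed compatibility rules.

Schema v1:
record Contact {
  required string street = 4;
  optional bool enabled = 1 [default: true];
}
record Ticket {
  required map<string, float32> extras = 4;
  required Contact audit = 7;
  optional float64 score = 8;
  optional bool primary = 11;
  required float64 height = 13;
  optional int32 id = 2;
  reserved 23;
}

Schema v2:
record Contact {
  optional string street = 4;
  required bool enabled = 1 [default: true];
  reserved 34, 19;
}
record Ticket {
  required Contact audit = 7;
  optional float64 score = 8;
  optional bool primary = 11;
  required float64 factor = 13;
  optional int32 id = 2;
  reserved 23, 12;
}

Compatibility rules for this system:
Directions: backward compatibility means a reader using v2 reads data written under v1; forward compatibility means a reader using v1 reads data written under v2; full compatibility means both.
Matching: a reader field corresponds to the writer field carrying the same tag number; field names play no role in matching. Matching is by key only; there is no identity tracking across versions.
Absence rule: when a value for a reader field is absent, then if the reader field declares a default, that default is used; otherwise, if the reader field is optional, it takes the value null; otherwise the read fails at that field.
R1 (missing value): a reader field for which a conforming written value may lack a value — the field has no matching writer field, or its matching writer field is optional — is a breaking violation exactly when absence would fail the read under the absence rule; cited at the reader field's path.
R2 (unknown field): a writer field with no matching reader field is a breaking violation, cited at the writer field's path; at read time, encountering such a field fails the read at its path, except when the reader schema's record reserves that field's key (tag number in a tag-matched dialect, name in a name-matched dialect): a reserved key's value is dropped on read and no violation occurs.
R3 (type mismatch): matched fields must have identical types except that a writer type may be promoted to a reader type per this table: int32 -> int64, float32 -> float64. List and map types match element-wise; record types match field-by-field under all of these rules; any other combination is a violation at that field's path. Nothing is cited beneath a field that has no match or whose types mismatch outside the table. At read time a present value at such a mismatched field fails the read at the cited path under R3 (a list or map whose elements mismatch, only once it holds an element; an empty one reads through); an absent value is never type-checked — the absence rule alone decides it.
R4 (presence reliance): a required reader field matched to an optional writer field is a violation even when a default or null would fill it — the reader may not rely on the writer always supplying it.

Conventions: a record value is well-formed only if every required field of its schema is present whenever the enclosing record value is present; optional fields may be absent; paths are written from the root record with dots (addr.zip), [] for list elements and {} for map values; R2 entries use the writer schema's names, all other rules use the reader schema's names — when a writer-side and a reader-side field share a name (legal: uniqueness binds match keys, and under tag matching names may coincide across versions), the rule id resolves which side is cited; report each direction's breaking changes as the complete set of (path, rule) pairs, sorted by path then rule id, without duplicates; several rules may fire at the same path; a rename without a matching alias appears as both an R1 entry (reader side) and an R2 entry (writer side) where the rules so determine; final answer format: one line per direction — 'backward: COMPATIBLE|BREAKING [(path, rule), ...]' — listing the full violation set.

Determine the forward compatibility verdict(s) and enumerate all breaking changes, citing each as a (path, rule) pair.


arrows below run writer -> reader for Ticket
forward pass over Ticket, reader schema v1, writer schema v2:
  extras has no writer counterpart
  Contact -> Contact, writer required: audit aligns to audit
  float64 -> float64, writer optional: score aligns to score
  bool -> bool, writer optional: primary aligns to primary
  float64 -> float64, writer required: height aligns to factor
  int32 -> int32, writer optional: id aligns to id
  string -> string, writer optional: audit.street aligns to audit.street
  bool -> bool, writer required: audit.enabled aligns to audit.enabled
  violation R1 at audit.street
  violation R4 at audit.street
  violation R1 at extras
  => 3 violation(s): forward is BREAKING for Ticket
ruling out the remaining Ticket differences:
  field enabled in record Contact: optional changed to required -> fires only in the backward direction of Ticket, which is not asked here
  renamed field height to factor in record Ticket -> fires no rule on Ticket, leaving the asked answer as it is

forward: BREAKING [(audit.street, R1), (audit.street, R4), (extras, R1)]


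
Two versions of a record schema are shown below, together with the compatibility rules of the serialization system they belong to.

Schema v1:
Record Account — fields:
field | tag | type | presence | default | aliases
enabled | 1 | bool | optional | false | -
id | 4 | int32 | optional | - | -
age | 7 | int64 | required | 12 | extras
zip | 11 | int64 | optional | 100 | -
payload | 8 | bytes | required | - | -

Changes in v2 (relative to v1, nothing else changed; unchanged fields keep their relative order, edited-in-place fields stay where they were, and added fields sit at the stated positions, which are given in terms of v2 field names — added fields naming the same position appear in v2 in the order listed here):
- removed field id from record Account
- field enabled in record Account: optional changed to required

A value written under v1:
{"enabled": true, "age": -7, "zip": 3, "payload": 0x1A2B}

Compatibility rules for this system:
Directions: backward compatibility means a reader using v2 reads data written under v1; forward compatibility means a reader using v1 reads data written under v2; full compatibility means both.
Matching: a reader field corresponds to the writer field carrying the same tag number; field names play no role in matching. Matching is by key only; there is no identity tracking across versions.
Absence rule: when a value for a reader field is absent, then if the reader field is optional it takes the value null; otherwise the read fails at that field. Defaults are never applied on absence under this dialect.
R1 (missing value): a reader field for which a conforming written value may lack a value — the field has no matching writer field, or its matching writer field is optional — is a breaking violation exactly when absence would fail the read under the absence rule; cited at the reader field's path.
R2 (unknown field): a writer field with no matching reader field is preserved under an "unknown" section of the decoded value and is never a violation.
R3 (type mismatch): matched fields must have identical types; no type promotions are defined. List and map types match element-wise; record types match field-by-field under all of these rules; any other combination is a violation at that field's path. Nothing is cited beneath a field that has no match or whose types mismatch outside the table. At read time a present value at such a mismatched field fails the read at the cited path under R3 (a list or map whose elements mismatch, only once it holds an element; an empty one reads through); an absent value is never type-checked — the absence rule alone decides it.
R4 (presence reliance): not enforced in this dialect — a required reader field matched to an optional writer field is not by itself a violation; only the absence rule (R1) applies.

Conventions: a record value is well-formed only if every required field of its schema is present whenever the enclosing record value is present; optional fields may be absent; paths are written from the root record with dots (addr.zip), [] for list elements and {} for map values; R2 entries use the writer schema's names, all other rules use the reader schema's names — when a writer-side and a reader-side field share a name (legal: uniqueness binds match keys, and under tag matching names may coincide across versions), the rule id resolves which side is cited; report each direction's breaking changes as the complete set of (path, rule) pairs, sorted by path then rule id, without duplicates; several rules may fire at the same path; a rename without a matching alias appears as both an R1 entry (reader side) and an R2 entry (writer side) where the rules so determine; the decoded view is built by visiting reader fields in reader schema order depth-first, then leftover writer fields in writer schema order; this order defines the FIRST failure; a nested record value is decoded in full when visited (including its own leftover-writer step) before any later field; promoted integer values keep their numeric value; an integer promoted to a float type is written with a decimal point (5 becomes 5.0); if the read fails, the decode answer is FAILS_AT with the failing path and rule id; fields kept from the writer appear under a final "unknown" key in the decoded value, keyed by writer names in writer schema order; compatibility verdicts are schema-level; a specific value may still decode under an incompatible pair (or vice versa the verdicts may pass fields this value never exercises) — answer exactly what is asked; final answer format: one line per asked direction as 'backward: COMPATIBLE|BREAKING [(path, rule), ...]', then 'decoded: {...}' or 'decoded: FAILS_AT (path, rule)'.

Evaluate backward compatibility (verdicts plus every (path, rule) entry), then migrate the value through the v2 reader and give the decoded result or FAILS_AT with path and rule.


the writer's type comes first in each Account pair
checking backward for Account: reader v2 against writer v1:
  enabled: paired with writer enabled (bool -> bool; writer optional)
  age: paired with writer age (int64 -> int64; writer required)
  zip: paired with writer zip (int64 -> int64; writer optional)
  payload: paired with writer payload (bytes -> bytes; writer required)
  leftover writer field: id
  violation R1 at enabled
  => backward: BREAKING (1)
decode walk for Account under reader schema v2:
  enabled := true
  age := -7
  zip := 3
  payload := 0x1A2B
  => decoded: {"enabled": true, "age": -7, "zip": 3, "payload": 0x1A2B}

backward: BREAKING [(enabled, R1)]; decoded: {"enabled": true, "age": -7, "zip": 3, "payload": 0x1A2B}
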